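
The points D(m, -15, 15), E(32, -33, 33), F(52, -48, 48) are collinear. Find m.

8

Collinearity requires DE × DF = 0; each component is linear in m.
The y-component gives (15)m + (-120) = 0, so m = 8.
The remaining components then also vanish.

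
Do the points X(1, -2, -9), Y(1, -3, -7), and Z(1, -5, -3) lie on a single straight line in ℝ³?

Yes

XY = (0, -1, 2), XZ = (0, -3, 6).
Each component of XZ is 3 times the corresponding component of XY, so XZ = 3·XY and the points are collinear.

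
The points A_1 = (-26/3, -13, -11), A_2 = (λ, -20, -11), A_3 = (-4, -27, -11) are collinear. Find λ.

-19/3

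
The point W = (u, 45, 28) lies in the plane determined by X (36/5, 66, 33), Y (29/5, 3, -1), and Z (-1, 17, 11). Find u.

-17/5

A normal to the plane is n = XY × XZ = (-280, 248, -448).
W lies in the plane iff n · XW = 0.
This gives (-280)u + (-952) = 0, so u = -17/5.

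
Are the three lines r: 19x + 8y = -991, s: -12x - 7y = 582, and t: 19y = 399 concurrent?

Intersecting r and s: solving the 2×2 system gives (x, y) = (-2281/37, 834/37).
Substitute into t: (0)(-2281/37) + (19)(834/37) = 15846/37.
But t requires 399 ≠ 15846/37, so the three lines have no common point.

No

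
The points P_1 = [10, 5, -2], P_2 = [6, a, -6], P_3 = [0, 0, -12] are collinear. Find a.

Collinearity requires P_1P_2 × P_1P_3 = 0; each component is linear in a.
The x-component gives (-10)a + (30) = 0, so a = 3.
The remaining components then also vanish.

3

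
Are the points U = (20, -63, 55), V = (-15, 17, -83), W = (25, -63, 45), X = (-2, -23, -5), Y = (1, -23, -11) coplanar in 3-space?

Yes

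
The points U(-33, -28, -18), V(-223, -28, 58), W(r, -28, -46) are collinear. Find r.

Direction UV = (-190, 0, 76). From the z-coordinate of W, the parameter along the line is τ = (-46 − (-18))/76 = -7/19.
Then r = (-33) + (-7/19)·(-190) = 37.

37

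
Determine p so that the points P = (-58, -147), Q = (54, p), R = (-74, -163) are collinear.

-35

Collinearity: (Q − P) must be parallel to (R − P) = (-16, -16).
Cross-multiplying the components: (p − (-147))·(-16) = (112)·(-16).
Solving gives p = -35.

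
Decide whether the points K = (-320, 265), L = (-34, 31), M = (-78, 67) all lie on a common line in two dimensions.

Yes

KL = (286, -234), KM = (242, -198).
Twice the signed area of △KLM is (286)(-198) − (-234)(242) = 0.
The triangle is degenerate (zero area), so the points are collinear.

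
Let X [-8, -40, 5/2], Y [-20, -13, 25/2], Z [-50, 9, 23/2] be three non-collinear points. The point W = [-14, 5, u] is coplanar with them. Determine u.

51/2

The plane through X, Y, Z has equation −247x − 312y + 546z = 15821.
Substituting W: (546)u + (1898) = 15821, so u = 51/2.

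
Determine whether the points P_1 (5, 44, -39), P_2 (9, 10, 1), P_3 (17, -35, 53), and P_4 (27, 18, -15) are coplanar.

Yes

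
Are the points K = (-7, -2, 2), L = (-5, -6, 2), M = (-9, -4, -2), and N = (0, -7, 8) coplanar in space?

The four points are coplanar iff the 3×3 determinant with rows KL, KM, KN is zero.
Rows: (2, -4, 0), (-2, -2, -4), (7, -5, 6).
Expanding along the first row: (2)(-32) − (-4)(16) + (0)(24) = 0.
Zero determinant ⇒ coplanar.

Yes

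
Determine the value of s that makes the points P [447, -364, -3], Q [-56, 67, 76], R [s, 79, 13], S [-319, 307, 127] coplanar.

-229

Coplanarity ⇔ det[PQ; PR; PS] = 0.
Expanding, this is linear in s: (-3021)s + (-691809) = 0.
So s = -229.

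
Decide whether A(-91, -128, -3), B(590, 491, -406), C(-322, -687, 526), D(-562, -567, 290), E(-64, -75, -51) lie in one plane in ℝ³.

The plane through A, B, C has normal n = AB × AC = (102174, -267156, -237690) and equation n·P = 25611204.
Checking the remaining points: n·D = 25125564, n·E = 25619754.
Since n·D = 25125564 ≠ 25611204, D is off the plane and the points are not all coplanar.

No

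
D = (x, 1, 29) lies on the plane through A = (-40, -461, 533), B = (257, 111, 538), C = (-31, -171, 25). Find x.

Coplanarity requires AB · (AC × AD) = 0.
AB = (297, 572, 5), AC = (9, 290, -508); the triple product is linear in x with coefficient -292026 and constant term 17229534.
Setting it to zero: x = 59.

59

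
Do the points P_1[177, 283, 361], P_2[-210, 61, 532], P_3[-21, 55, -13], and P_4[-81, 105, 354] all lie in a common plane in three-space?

A normal to the plane through P_1, P_2, P_3 is n = P_1P_2 × P_1P_3 = (122016, -178596, 44280).
The plane has equation n·P = -12960756. For P_4: n·P_4 = -12960756.
Equal, so P_4 lies in the plane and all four are coplanar.

Yes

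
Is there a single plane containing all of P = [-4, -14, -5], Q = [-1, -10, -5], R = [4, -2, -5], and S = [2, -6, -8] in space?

A normal to the plane through P, Q, R is n = PQ × PR = (0, 0, 4).
The plane has equation n·X = -20. For S: n·S = -32.
-32 ≠ -20, so S is off the plane.

No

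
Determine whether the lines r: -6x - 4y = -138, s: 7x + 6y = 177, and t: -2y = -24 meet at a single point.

The three lines meet at one point iff the augmented coefficient matrix [aᵢ bᵢ cᵢ] has rank < 3, i.e. its determinant vanishes.
Here the determinant is 0.
It vanishes, so the lines are concurrent at (15, 12).

Yes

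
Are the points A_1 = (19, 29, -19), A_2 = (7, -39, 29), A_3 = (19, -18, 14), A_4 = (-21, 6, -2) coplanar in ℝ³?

The four points are coplanar iff the 3×3 determinant with rows A_1A_2, A_1A_3, A_1A_4 is zero.
Rows: (-12, -68, 48), (0, -47, 33), (-40, -23, 17).
Expanding along the first row: (-12)(-40) − (-68)(1320) + (48)(-1880) = 0.
Zero determinant ⇒ coplanar.

Yes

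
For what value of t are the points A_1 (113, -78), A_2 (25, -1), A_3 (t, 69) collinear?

The three points are collinear iff det[A_1A_2; A_1A_3] = 0.
This determinant is linear in t: (-77)t + (-4235) = 0, so t = -55.

-55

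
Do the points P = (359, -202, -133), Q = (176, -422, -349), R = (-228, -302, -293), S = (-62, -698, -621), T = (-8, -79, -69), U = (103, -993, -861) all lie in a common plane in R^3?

No

The plane through P, Q, R has normal n = PQ × PR = (13600, 97512, -110840) and equation n·X = -73304.
Checking the remaining points: n·S = -74936, n·T = -164288, n·U = 4624.
Since n·S = -74936 ≠ -73304, S is off the plane and the points are not all coplanar.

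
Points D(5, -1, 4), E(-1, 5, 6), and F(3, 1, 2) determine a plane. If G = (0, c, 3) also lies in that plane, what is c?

4

Coplanarity requires DE · (DF × DG) = 0.
DE = (-6, 6, 2), DF = (-2, 2, -2); the triple product is linear in c with coefficient -16 and constant term 64.
Setting it to zero: c = 4.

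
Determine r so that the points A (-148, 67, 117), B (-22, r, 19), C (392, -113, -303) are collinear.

Collinearity requires AB × AC = 0; each component is linear in r.
The x-component gives (-420)r + (10500) = 0, so r = 25.
The remaining components then also vanish.

25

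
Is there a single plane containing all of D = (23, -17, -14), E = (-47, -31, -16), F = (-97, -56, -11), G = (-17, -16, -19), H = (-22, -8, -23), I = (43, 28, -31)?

The plane through D, E, F has normal n = DE × DF = (-120, 450, 1050) and equation n·P = -25110.
Checking the remaining points: n·G = -25110, n·H = -25110, n·I = -25110.
All equal -25110, so all 6 points lie in one plane.

Yes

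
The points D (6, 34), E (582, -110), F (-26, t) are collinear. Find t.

42

The three points are collinear iff det[DE; DF] = 0.
This determinant is linear in t: (576)t + (-24192) = 0, so t = 42.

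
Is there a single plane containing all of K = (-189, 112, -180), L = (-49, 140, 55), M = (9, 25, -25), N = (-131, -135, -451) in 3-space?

With K as base: KL = (140, 28, 235), KM = (198, -87, 155), KN = (58, -247, -271).
KM × KN = (61862, 62648, -43860).
KL · (KM × KN) = 107724.
Since 107724 ≠ 0, the four points are not coplanar.

No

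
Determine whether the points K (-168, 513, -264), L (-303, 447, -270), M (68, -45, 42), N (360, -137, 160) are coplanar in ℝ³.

With K as base: KL = (-135, -66, -6), KM = (236, -558, 306), KN = (528, -650, 424).
KM × KN = (-37692, 61504, 141224).
KL · (KM × KN) = 181812.
Since 181812 ≠ 0, the four points are not coplanar.

No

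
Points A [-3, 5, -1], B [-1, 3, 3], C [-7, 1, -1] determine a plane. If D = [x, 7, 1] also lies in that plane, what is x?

A normal to the plane is n = AB × AC = (16, -16, -16).
D lies in the plane iff n · AD = 0.
This gives (16)x + (-16) = 0, so x = 1.

1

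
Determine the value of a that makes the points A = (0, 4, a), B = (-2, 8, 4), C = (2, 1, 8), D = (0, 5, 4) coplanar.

8

The points are coplanar iff AB · (AC × AD) = 0.
Expanding, this is linear in a: (-2)a + (16) = 0.
So a = 8.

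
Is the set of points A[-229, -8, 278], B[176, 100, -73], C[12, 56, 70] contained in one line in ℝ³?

AB = (405, 108, -351), AC = (241, 64, -208).
Comparing components 3 and 1: (-351)(241) − (405)(-208) = -351 ≠ 0, so AB and AC are not parallel and the points are not collinear.

No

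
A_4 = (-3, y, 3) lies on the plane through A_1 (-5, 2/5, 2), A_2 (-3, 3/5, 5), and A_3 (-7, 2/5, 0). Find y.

1/5

A normal to the plane is n = A_1A_2 × A_1A_3 = (-2/5, -2, 2/5).
A_4 lies in the plane iff n · A_1A_4 = 0.
This gives (-2)y + (2/5) = 0, so y = 1/5.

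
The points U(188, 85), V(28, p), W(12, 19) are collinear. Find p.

Collinearity: (V − U) must be parallel to (W − U) = (-176, -66).
Cross-multiplying the components: (p − 85)·(-176) = (-160)·(-66).
Solving gives p = 25.

25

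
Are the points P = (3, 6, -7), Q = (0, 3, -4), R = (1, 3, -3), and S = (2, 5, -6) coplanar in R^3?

A normal to the plane through P, Q, R is n = PQ × PR = (-3, 6, 3).
The plane has equation n·X = 6. For S: n·S = 6.
Equal, so S lies in the plane and all four are coplanar.

Yes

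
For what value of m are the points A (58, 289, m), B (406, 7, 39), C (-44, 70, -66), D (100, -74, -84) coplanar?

55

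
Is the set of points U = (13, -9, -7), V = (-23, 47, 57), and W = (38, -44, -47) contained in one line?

No

UV = (-36, 56, 64), UW = (25, -35, -40).
Comparing components 3 and 1: (64)(25) − (-36)(-40) = 160 ≠ 0, so UV and UW are not parallel and the points are not collinear.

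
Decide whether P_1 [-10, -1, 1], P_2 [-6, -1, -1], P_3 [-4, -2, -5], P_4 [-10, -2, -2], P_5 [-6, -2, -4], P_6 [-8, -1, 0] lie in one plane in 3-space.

The plane through P_1, P_2, P_3 has normal n = P_1P_2 × P_1P_3 = (-2, 12, -4) and equation n·P = 4.
Checking the remaining points: n·P_4 = 4, n·P_5 = 4, n·P_6 = 4.
All equal 4, so all 6 points lie in one plane.

Yes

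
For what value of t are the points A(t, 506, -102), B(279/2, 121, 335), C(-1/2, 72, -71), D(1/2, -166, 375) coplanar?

218

Coplanarity ⇔ det[AB; AC; AD] = 0.
Expanding, this is linear in t: (118482)t + (-25829076) = 0.
So t = 218.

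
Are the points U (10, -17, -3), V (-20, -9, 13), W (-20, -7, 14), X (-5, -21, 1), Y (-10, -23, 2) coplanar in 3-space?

The plane through U, V, W has normal n = UV × UW = (-24, 30, -60) and equation n·P = -570.
Checking the remaining points: n·X = -570, n·Y = -570.
All equal -570, so all 5 points lie in one plane.

Yes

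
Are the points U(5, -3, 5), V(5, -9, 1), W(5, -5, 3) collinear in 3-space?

UV = (0, -6, -4), UW = (0, -2, -2).
Comparing components 2 and 3: (-6)(-2) − (-4)(-2) = 4 ≠ 0, so UV and UW are not parallel and the points are not collinear.

No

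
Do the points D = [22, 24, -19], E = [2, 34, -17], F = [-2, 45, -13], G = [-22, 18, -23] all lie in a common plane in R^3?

The four points are coplanar iff the 3×3 determinant with rows DE, DF, DG is zero.
Rows: (-20, 10, 2), (-24, 21, 6), (-44, -6, -4).
Expanding along the first row: (-20)(-48) − (10)(360) + (2)(1068) = -504.
Nonzero ⇒ not coplanar.

No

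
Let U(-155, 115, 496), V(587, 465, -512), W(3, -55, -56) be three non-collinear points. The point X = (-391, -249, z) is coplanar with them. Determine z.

468

Coplanarity requires UV · (UW × UX) = 0.
UV = (742, 350, -1008), UW = (158, -170, -552); the triple product is linear in z with coefficient -181440 and constant term 84913920.
Setting it to zero: z = 468.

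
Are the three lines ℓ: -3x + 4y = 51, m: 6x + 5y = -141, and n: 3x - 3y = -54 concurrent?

Lines aᵢx + bᵢy = cᵢ with pairwise distinct directions are concurrent exactly when det[aᵢ bᵢ cᵢ] = 0.
Here the determinant is 0.
It vanishes, so the lines are concurrent at (-21, -3).

Yes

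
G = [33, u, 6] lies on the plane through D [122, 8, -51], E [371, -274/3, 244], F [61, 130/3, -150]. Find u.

-70/3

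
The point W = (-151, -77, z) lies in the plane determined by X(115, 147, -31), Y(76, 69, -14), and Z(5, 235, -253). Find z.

The plane through X, Y, Z has equation 15820x − 10528y − 12012z = 644056.
Substituting W: (-12012)z + (-1578164) = 644056, so z = -185.

-185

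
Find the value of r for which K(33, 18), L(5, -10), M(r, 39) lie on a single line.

54

Collinearity: (M − K) must be parallel to (L − K) = (-28, -28).
Cross-multiplying the components: (r − 33)·(-28) = (21)·(-28).
Solving gives r = 54.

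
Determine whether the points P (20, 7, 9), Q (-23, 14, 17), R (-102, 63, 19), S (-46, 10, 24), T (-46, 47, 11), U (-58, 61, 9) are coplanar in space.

Yes

The plane through P, Q, R has normal n = PQ × PR = (-378, -546, -1554) and equation n·X = -25368.
Checking the remaining points: n·S = -25368, n·T = -25368, n·U = -25368.
All equal -25368, so all 6 points lie in one plane.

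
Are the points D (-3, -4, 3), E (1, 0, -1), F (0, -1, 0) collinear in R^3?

Yes

DE = (4, 4, -4), DF = (3, 3, -3).
DE × DF = (0, 0, 0).
The cross product vanishes, so the three points are collinear.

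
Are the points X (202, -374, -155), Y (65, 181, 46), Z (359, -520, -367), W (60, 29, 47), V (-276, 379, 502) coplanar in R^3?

The plane through X, Y, Z has normal n = XY × XZ = (-88314, 2513, -67133) and equation n·P = -8373675.
Checking the remaining points: n·W = -8381214, n·V = -8373675.
Since n·W = -8381214 ≠ -8373675, W is off the plane and the points are not all coplanar.

No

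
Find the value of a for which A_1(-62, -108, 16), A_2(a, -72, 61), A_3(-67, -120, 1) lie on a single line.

-47

Direction A_1A_3 = (-5, -12, -15). From the y-coordinate of A_2, the parameter along the line is τ = (-72 − (-108))/(-12) = -3.
Then a = (-62) + (-3)·(-5) = -47.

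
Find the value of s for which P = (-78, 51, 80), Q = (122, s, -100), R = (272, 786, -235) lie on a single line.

Direction PR = (350, 735, -315). From the x-coordinate of Q, the parameter along the line is τ = (122 − (-78))/350 = 4/7.
Then s = 51 + 4/7·(735) = 471.

471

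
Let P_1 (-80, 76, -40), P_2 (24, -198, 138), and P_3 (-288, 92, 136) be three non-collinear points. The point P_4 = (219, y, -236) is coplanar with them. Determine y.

A normal to the plane is n = P_1P_2 × P_1P_3 = (-51072, -55328, -55328).
P_4 lies in the plane iff n · P_1P_4 = 0.
This gives (-55328)y + (-221312) = 0, so y = -4.

-4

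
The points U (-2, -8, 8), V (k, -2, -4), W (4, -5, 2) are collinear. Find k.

10

Collinearity requires UV × UW = 0; each component is linear in k.
The y-component gives (6)k + (-60) = 0, so k = 10.
The remaining components then also vanish.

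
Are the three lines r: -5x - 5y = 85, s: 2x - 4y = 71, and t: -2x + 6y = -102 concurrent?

No

The three lines meet at one point iff the augmented coefficient matrix [aᵢ bᵢ cᵢ] has rank < 3, i.e. its determinant vanishes.
Here the determinant is 120.
Nonzero, so no common point exists.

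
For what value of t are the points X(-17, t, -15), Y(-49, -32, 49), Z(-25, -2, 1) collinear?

8

Direction YZ = (24, 30, -48). From the x-coordinate of X, the parameter along the line is τ = (-17 − (-49))/24 = 4/3.
Then t = (-32) + 4/3·(30) = 8.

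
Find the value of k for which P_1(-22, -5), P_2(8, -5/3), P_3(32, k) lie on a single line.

The three points are collinear iff det[P_1P_2; P_1P_3] = 0.
This determinant is linear in k: (30)k + (-30) = 0, so k = 1.

1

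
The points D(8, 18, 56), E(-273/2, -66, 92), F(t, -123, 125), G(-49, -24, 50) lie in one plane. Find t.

Normal to plane DEG: n = (2016, -2919, 1281); plane equation n·P = 35322.
Requiring n·F = 35322: (2016)t + (519162) = 35322.
So t = -240.

-240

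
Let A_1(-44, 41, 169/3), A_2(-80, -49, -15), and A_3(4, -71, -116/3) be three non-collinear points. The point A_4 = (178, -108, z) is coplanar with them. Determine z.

A normal to the plane is n = A_1A_2 × A_1A_3 = (1682/3, -6844, 8352).
A_4 lies in the plane iff n · A_1A_4 = 0.
This gives (8352)z + (673728) = 0, so z = -242/3.

-242/3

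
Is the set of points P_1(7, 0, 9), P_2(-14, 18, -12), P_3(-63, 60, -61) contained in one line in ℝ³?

P_1P_2 = (-21, 18, -21), P_1P_3 = (-70, 60, -70).
Each component of P_1P_3 is 10/3 times the corresponding component of P_1P_2, so P_1P_3 = 10/3·P_1P_2 and the points are collinear.

Yes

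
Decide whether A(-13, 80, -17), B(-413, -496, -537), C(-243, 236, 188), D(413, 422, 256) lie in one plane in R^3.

Yes

A normal to the plane through A, B, C is n = AB × AC = (-36960, 201600, -194880).
The plane has equation n·P = 19921440. For D: n·D = 19921440.
Equal, so D lies in the plane and all four are coplanar.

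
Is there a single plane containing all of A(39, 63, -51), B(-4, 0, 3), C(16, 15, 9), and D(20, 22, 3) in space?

No

The four points are coplanar iff the 3×3 determinant with rows AB, AC, AD is zero.
Rows: (-43, -63, 54), (-23, -48, 60), (-19, -41, 54).
Expanding along the first row: (-43)(-132) − (-63)(-102) + (54)(31) = 924.
Nonzero ⇒ not coplanar.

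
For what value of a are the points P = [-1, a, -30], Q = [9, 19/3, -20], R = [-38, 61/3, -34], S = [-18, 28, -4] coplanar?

16/3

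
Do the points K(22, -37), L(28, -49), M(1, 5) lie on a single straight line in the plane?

KL = (6, -12), KM = (-21, 42).
Checking proportionality: KM = -7/2·KL, so the vectors are parallel and the points are collinear.

Yes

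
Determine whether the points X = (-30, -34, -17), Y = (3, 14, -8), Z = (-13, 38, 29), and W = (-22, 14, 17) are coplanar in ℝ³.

With X as base: XY = (33, 48, 9), XZ = (17, 72, 46), XW = (8, 48, 34).
XZ × XW = (240, -210, 240).
XY · (XZ × XW) = 0.
The scalar triple product vanishes, so the four points are coplanar.

Yes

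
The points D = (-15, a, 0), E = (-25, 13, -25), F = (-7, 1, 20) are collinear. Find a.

Collinearity requires DE × DF = 0; each component is linear in a.
The x-component gives (-45)a + (285) = 0, so a = 19/3.
The remaining components then also vanish.

19/3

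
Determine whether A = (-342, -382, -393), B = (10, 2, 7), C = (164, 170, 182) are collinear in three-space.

AB = (352, 384, 400), AC = (506, 552, 575).
Each component of AC is 23/16 times the corresponding component of AB, so AC = 23/16·AB and the points are collinear.

Yes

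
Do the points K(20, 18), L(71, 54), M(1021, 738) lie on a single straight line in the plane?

No

KL = (51, 36), KM = (1001, 720).
If collinear, KM would be a scalar multiple of KL. But (51)·(720) ≠ (36)·(1001) (difference 684), so they are not parallel; the points are not collinear.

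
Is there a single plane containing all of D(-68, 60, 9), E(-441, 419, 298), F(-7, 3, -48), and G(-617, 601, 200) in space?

No

A normal to the plane through D, E, F is n = DE × DF = (-3990, -3632, -638).
The plane has equation n·P = 47658. For G: n·G = 151398.
151398 ≠ 47658, so G is off the plane.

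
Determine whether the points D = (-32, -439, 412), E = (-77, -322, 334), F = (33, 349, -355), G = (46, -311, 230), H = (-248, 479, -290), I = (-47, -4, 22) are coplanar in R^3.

The plane through D, E, F has normal n = DE × DF = (-28275, -39585, -43065) and equation n·P = 539835.
Checking the remaining points: n·G = 1105335, n·H = 539835, n·I = 539835.
Since n·G = 1105335 ≠ 539835, G is off the plane and the points are not all coplanar.

No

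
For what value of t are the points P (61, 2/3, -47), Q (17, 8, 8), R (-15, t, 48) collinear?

Collinearity requires PQ × PR = 0; each component is linear in t.
The x-component gives (-55)t + (2200/3) = 0, so t = 40/3.
The remaining components then also vanish.

40/3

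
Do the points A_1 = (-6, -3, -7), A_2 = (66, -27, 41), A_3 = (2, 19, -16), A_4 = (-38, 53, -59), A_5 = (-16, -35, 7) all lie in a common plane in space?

The plane through A_1, A_2, A_3 has normal n = A_1A_2 × A_1A_3 = (-840, 1032, 1776) and equation n·P = -10488.
Checking the remaining points: n·A_4 = -18168, n·A_5 = -10248.
Since n·A_4 = -18168 ≠ -10488, A_4 is off the plane and the points are not all coplanar.

No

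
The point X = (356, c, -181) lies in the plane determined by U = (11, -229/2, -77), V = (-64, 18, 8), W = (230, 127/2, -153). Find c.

Coplanarity requires UV · (UW × UX) = 0.
UV = (-75, 265/2, 85), UW = (219, 178, -76); the triple product is linear in c with coefficient 12915 and constant term -5618025/2.
Setting it to zero: c = 435/2.

435/2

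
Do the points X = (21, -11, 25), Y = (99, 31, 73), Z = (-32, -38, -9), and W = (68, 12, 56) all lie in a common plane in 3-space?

Yes

The four points are coplanar iff the 3×3 determinant with rows XY, XZ, XW is zero.
Rows: (78, 42, 48), (-53, -27, -34), (47, 23, 31).
Expanding along the first row: (78)(-55) − (42)(-45) + (48)(50) = 0.
Zero determinant ⇒ coplanar.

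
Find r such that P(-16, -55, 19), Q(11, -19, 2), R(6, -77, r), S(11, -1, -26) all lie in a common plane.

85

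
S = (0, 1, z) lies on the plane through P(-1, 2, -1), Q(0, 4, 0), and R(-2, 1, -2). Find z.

0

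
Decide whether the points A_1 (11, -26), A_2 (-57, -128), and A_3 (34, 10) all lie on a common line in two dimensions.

A_1A_2 = (-68, -102), A_1A_3 = (23, 36).
If collinear, A_1A_3 would be a scalar multiple of A_1A_2. But (-68)·(36) ≠ (-102)·(23) (difference -102), so they are not parallel; the points are not collinear.

No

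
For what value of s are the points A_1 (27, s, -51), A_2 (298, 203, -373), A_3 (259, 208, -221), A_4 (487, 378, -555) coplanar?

Coplanarity ⇔ det[A_1A_2; A_1A_3; A_1A_4] = 0.
Expanding, this is linear in s: (-21630)s + (-562380) = 0.
So s = -26.

-26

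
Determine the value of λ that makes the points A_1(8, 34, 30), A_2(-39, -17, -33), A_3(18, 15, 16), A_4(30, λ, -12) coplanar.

-20

Coplanarity ⇔ det[A_1A_2; A_1A_3; A_1A_4] = 0.
Expanding, this is linear in λ: (-1288)λ + (-25760) = 0.
So λ = -20.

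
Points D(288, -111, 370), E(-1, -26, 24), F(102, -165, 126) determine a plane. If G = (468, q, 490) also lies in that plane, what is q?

-651

A normal to the plane is n = DE × DF = (-39424, -6160, 31416).
G lies in the plane iff n · DG = 0.
This gives (-6160)q + (-4010160) = 0, so q = -651.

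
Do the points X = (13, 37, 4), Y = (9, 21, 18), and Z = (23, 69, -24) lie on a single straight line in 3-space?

No

XY = (-4, -16, 14), XZ = (10, 32, -28).
XY × XZ = (0, 28, 32).
The cross product is nonzero, so the points do not lie on one line.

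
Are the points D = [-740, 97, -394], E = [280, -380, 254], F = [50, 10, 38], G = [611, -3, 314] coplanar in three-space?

No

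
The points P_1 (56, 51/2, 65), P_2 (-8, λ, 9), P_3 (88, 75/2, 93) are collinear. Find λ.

3/2

Collinearity requires P_1P_2 × P_1P_3 = 0; each component is linear in λ.
The x-component gives (28)λ + (-42) = 0, so λ = 3/2.
The remaining components then also vanish.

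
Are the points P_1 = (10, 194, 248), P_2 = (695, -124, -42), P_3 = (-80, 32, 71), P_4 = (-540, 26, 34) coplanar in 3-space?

The four points are coplanar iff the 3×3 determinant with rows P_1P_2, P_1P_3, P_1P_4 is zero.
Rows: (685, -318, -290), (-90, -162, -177), (-550, -168, -214).
Expanding along the first row: (685)(4932) − (-318)(-78090) + (-290)(-73980) = 0.
Zero determinant ⇒ coplanar.

Yes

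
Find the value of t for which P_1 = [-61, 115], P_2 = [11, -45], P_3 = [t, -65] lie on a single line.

20

Collinearity: (P_3 − P_1) must be parallel to (P_2 − P_1) = (72, -160).
Cross-multiplying the components: (t − (-61))·(-160) = (-180)·(72).
Solving gives t = 20.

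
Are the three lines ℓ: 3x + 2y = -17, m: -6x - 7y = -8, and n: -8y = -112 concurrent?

Yes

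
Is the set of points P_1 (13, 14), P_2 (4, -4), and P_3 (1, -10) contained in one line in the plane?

Yes

P_1P_2 = (-9, -18), P_1P_3 = (-12, -24).
Checking proportionality: P_1P_3 = 4/3·P_1P_2, so the vectors are parallel and the points are collinear.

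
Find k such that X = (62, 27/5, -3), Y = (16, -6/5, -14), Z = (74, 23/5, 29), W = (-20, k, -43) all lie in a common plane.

-23/5

Normal to plane XYZ: n = (-220, 1340, 116); plane equation n·P = -6752.
Requiring n·W = -6752: (1340)k + (-588) = -6752.
So k = -23/5.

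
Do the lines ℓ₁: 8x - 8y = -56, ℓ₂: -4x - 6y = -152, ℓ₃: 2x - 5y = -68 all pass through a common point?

Lines aᵢx + bᵢy = cᵢ with pairwise distinct directions are concurrent exactly when det[aᵢ bᵢ cᵢ] = 0.
Here the determinant is 0.
It vanishes, so the lines are concurrent at (11, 18).

Yes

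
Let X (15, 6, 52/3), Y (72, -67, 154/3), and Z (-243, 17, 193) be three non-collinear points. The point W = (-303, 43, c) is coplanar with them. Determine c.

629/3

A normal to the plane is n = XY × XZ = (-39593/3, -18785, -18207).
W lies in the plane iff n · XW = 0.
This gives (-18207)c + (3817401) = 0, so c = 629/3.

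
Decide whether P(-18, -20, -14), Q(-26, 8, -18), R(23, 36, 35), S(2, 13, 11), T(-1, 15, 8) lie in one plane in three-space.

The plane through P, Q, R has normal n = PQ × PR = (1596, 228, -1596) and equation n·X = -10944.
Checking the remaining points: n·S = -11400, n·T = -10944.
Since n·S = -11400 ≠ -10944, S is off the plane and the points are not all coplanar.

No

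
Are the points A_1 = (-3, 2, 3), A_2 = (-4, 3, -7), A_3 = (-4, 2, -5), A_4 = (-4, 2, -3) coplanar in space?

No

With A_1 as base: A_1A_2 = (-1, 1, -10), A_1A_3 = (-1, 0, -8), A_1A_4 = (-1, 0, -6).
A_1A_3 × A_1A_4 = (0, 2, 0).
A_1A_2 · (A_1A_3 × A_1A_4) = 2.
Since 2 ≠ 0, the four points are not coplanar.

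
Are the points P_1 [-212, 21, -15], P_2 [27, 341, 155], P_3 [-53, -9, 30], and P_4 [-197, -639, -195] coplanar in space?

With P_1 as base: P_1P_2 = (239, 320, 170), P_1P_3 = (159, -30, 45), P_1P_4 = (15, -660, -180).
P_1P_3 × P_1P_4 = (35100, 29295, -104490).
P_1P_2 · (P_1P_3 × P_1P_4) = 0.
The scalar triple product vanishes, so the four points are coplanar.

Yes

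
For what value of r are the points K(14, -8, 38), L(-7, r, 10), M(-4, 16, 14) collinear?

Direction KM = (-18, 24, -24). From the x-coordinate of L, the parameter along the line is τ = (-7 − 14)/(-18) = 7/6.
Then r = (-8) + 7/6·(24) = 20.

20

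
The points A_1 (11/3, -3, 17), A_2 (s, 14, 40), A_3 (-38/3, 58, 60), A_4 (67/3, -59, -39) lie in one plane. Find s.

Coplanarity ⇔ det[A_1A_2; A_1A_3; A_1A_4] = 0.
Expanding, this is linear in s: (-1008)s + (-3360) = 0.
So s = -10/3.

-10/3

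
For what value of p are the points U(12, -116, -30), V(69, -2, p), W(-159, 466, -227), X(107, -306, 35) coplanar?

-67

Coplanarity ⇔ det[UV; UW; UX] = 0.
Expanding, this is linear in p: (-22800)p + (-1527600) = 0.
So p = -67.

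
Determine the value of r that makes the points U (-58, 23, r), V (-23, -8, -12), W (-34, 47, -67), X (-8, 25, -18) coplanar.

-79

Coplanarity ⇔ det[UV; UW; UX] = 0.
Expanding, this is linear in r: (1188)r + (93852) = 0.
So r = -79.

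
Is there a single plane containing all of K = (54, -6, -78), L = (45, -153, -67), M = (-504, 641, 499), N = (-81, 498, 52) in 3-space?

No

A normal to the plane through K, L, M is n = KL × KM = (-91936, -945, -87849).
The plane has equation n·P = 1893348. For N: n·N = 2408058.
2408058 ≠ 1893348, so N is off the plane.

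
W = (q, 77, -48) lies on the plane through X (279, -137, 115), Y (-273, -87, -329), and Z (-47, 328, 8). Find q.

A normal to the plane is n = XY × XZ = (201110, 85680, -240380).
W lies in the plane iff n · XW = 0.
This gives (201110)q + (1407770) = 0, so q = -7.

-7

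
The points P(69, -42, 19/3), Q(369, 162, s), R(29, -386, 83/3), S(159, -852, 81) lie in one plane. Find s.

Normal to plane PRS: n = (-25216/3, 14720/3, 63360); plane equation n·X = -384768.
Requiring n·Q = -384768: (63360)s + (-2306688) = -384768.
So s = 91/3.

91/3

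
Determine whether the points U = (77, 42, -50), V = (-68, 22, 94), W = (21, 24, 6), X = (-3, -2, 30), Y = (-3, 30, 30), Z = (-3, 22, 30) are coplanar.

The plane through U, V, W has normal n = UV × UW = (1472, 56, 1490) and equation n·P = 41196.
Checking the remaining points: n·X = 40172, n·Y = 41964, n·Z = 41516.
Since n·X = 40172 ≠ 41196, X is off the plane and the points are not all coplanar.

No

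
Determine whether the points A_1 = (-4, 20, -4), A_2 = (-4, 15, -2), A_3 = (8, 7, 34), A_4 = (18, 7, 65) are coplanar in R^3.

A normal to the plane through A_1, A_2, A_3 is n = A_1A_2 × A_1A_3 = (-164, 24, 60).
The plane has equation n·P = 896. For A_4: n·A_4 = 1116.
1116 ≠ 896, so A_4 is off the plane.

No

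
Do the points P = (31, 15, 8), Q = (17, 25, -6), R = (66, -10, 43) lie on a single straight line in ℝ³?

PQ = (-14, 10, -14), PR = (35, -25, 35).
Each component of PR is -5/2 times the corresponding component of PQ, so PR = -5/2·PQ and the points are collinear.

Yes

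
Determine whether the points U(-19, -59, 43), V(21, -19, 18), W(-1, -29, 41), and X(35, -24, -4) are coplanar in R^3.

A normal to the plane through U, V, W is n = UV × UW = (670, -370, 480).
The plane has equation n·P = 29740. For X: n·X = 30410.
30410 ≠ 29740, so X is off the plane.

No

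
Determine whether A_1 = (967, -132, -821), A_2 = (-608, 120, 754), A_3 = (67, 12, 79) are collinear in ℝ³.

Yes

A_1A_2 = (-1575, 252, 1575), A_1A_3 = (-900, 144, 900).
Each component of A_1A_3 is 4/7 times the corresponding component of A_1A_2, so A_1A_3 = 4/7·A_1A_2 and the points are collinear.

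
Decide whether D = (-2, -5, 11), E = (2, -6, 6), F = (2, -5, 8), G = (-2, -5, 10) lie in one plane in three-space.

No

With D as base: DE = (4, -1, -5), DF = (4, 0, -3), DG = (0, 0, -1).
DF × DG = (0, 4, 0).
DE · (DF × DG) = -4.
Since -4 ≠ 0, the four points are not coplanar.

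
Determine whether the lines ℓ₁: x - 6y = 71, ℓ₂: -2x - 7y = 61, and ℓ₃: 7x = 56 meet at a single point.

No

The three lines meet at one point iff the augmented coefficient matrix [aᵢ bᵢ cᵢ] has rank < 3, i.e. its determinant vanishes.
Here the determinant is -147.
Nonzero, so no common point exists.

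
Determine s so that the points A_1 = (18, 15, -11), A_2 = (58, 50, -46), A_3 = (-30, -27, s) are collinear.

31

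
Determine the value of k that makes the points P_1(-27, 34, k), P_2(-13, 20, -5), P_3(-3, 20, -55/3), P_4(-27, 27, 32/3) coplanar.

Coplanarity ⇔ det[P_1P_2; P_1P_3; P_1P_4] = 0.
Expanding, this is linear in k: (-70)k + (1610/3) = 0.
So k = 23/3.

23/3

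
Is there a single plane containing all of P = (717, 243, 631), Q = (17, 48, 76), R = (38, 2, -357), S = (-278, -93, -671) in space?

A normal to the plane through P, Q, R is n = PQ × PR = (58905, -314755, 36295).
The plane has equation n·X = -11348435. For S: n·S = -11457320.
-11457320 ≠ -11348435, so S is off the plane.

No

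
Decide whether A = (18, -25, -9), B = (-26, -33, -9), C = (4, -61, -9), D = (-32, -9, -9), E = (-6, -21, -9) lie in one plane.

The plane through A, B, C has normal n = AB × AC = (0, 0, 1472) and equation n·P = -13248.
Checking the remaining points: n·D = -13248, n·E = -13248.
All equal -13248, so all 5 points lie in one plane.

Yes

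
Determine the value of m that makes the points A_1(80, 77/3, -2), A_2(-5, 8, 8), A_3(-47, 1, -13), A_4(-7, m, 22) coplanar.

Normal to plane A_1A_2A_3: n = (441, -2205, -147); plane equation n·P = -21021.
Requiring n·A_4 = -21021: (-2205)m + (-6321) = -21021.
So m = 20/3.

20/3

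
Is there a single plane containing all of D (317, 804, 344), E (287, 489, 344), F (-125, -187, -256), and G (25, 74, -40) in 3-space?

The four points are coplanar iff the 3×3 determinant with rows DE, DF, DG is zero.
Rows: (-30, -315, 0), (-442, -991, -600), (-292, -730, -384).
Expanding along the first row: (-30)(-57456) − (-315)(-5472) + (0)(33288) = 0.
Zero determinant ⇒ coplanar.

Yes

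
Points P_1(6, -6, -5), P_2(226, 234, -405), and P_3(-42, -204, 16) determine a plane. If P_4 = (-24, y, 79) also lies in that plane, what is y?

26

A normal to the plane is n = P_1P_2 × P_1P_3 = (-74160, 14580, -32040).
P_4 lies in the plane iff n · P_1P_4 = 0.
This gives (14580)y + (-379080) = 0, so y = 26.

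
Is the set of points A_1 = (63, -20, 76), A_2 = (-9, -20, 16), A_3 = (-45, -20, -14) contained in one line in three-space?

A_1A_2 = (-72, 0, -60), A_1A_3 = (-108, 0, -90).
Each component of A_1A_3 is 3/2 times the corresponding component of A_1A_2, so A_1A_3 = 3/2·A_1A_2 and the points are collinear.

Yes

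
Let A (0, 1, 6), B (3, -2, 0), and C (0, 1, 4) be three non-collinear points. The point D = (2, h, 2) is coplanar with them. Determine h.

-1

Coplanarity requires AB · (AC × AD) = 0.
AB = (3, -3, -6), AC = (0, 0, -2); the triple product is linear in h with coefficient 6 and constant term 6.
Setting it to zero: h = -1.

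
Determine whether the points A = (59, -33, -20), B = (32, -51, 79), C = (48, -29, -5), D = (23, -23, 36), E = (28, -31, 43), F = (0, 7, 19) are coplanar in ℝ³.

The plane through A, B, C has normal n = AB × AC = (-666, -684, -306) and equation n·P = -10602.
Checking the remaining points: n·D = -10602, n·E = -10602, n·F = -10602.
All equal -10602, so all 6 points lie in one plane.

Yes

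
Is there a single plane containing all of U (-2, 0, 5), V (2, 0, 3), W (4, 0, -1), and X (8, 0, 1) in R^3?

Yes

With U as base: UV = (4, 0, -2), UW = (6, 0, -6), UX = (10, 0, -4).
UW × UX = (0, -36, 0).
UV · (UW × UX) = 0.
The scalar triple product vanishes, so the four points are coplanar.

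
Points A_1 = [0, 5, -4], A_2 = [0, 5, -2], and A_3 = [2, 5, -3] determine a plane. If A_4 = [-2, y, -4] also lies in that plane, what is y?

The plane through A_1, A_2, A_3 has equation 4y = 20.
Substituting A_4: (4)y + (0) = 20, so y = 5.

5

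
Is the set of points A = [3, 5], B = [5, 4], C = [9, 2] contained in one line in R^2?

AB = (2, -1), AC = (6, -3).
det[AB; AC] = (2)(-3) − (-1)(6) = 0.
The determinant is zero, so the points are collinear.

Yes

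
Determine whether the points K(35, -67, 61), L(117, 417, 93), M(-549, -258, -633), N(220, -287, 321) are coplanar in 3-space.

With K as base: KL = (82, 484, 32), KM = (-584, -191, -694), KN = (185, -220, 260).
KM × KN = (-202340, 23450, 163815).
KL · (KM × KN) = 0.
The scalar triple product vanishes, so the four points are coplanar.

Yes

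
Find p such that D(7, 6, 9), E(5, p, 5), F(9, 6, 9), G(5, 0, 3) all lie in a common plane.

2

Coplanarity ⇔ det[DE; DF; DG] = 0.
Expanding, this is linear in p: (12)p + (-24) = 0.
So p = 2.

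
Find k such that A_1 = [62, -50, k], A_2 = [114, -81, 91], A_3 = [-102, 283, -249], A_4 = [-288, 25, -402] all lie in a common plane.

23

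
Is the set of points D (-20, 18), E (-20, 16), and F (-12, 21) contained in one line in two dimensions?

No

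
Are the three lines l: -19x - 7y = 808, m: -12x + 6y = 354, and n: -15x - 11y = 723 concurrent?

No

The three lines meet at one point iff the augmented coefficient matrix [aᵢ bᵢ cᵢ] has rank < 3, i.e. its determinant vanishes.
Here the determinant is -594.
Nonzero, so no common point exists.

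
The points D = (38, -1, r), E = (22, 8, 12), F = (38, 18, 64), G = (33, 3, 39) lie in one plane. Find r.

50

Coplanarity ⇔ det[DE; DF; DG] = 0.
Expanding, this is linear in r: (190)r + (-9500) = 0.
So r = 50.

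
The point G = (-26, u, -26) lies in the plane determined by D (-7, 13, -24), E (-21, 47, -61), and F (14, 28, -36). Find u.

12

The plane through D, E, F has equation 147x − 945y − 924z = 8862.
Substituting G: (-945)u + (20202) = 8862, so u = 12.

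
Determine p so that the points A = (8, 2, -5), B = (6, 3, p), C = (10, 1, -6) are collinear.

Collinearity requires AB × AC = 0; each component is linear in p.
The x-component gives (1)p + (4) = 0, so p = -4.
The remaining components then also vanish.

-4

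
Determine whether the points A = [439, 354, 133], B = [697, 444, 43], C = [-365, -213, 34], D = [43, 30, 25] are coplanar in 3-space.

Yes

The four points are coplanar iff the 3×3 determinant with rows AB, AC, AD is zero.
Rows: (258, 90, -90), (-804, -567, -99), (-396, -324, -108).
Expanding along the first row: (258)(29160) − (90)(47628) + (-90)(35964) = 0.
Zero determinant ⇒ coplanar.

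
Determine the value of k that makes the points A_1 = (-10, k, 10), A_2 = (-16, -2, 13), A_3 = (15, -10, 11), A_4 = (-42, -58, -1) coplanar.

The points are coplanar iff A_1A_2 · (A_1A_3 × A_1A_4) = 0.
Expanding, this is linear in k: (-486)k + (-6804) = 0.
So k = -14.

-14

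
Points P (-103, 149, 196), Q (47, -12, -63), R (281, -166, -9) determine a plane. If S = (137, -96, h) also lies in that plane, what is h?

-159

Coplanarity requires PQ · (PR × PS) = 0.
PQ = (150, -161, -259), PR = (384, -315, -205); the triple product is linear in h with coefficient 14574 and constant term 2317266.
Setting it to zero: h = -159.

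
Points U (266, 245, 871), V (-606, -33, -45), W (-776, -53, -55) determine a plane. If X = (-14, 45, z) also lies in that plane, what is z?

31

A normal to the plane is n = UV × UW = (-15540, 147000, -29820).
X lies in the plane iff n · UX = 0.
This gives (-29820)z + (924420) = 0, so z = 31.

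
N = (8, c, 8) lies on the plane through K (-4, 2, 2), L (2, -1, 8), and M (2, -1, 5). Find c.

-4

Coplanarity requires KL · (KM × KN) = 0.
KL = (6, -3, 6), KM = (6, -3, 3); the triple product is linear in c with coefficient 18 and constant term 72.
Setting it to zero: c = -4.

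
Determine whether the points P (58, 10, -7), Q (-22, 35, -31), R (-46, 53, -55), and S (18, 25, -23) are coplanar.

Yes

With P as base: PQ = (-80, 25, -24), PR = (-104, 43, -48), PS = (-40, 15, -16).
PR × PS = (32, 256, 160).
PQ · (PR × PS) = 0.
The scalar triple product vanishes, so the four points are coplanar.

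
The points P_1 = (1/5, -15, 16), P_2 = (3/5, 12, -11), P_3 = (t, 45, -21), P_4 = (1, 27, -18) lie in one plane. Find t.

8/5

Normal to plane P_1P_2P_4: n = (216, -8, -24/5); plane equation n·P = 432/5.
Requiring n·P_3 = 432/5: (216)t + (-1296/5) = 432/5.
So t = 8/5.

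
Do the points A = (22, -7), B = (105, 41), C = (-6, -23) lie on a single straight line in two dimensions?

AB = (83, 48), AC = (-28, -16).
Twice the signed area of △ABC is (83)(-16) − (48)(-28) = 16.
The area is nonzero, so the three points are not collinear.

No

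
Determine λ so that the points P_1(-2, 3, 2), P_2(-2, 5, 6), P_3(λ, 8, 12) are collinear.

-2

Direction P_1P_2 = (0, 2, 4). From the y-coordinate of P_3, the parameter along the line is τ = (8 − 3)/2 = 5/2.
Then λ = (-2) + 5/2·(0) = -2.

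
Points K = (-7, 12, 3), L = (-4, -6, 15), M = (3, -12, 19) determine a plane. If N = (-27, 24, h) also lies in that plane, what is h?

-5

A normal to the plane is n = KL × KM = (0, 72, 108).
N lies in the plane iff n · KN = 0.
This gives (108)h + (540) = 0, so h = -5.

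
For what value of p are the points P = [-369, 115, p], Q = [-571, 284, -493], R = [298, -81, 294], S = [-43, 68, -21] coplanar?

Coplanarity ⇔ det[PQ; PR; PS] = 0.
Expanding, this is linear in p: (-5016)p + (-1103520) = 0.
So p = -220.

-220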